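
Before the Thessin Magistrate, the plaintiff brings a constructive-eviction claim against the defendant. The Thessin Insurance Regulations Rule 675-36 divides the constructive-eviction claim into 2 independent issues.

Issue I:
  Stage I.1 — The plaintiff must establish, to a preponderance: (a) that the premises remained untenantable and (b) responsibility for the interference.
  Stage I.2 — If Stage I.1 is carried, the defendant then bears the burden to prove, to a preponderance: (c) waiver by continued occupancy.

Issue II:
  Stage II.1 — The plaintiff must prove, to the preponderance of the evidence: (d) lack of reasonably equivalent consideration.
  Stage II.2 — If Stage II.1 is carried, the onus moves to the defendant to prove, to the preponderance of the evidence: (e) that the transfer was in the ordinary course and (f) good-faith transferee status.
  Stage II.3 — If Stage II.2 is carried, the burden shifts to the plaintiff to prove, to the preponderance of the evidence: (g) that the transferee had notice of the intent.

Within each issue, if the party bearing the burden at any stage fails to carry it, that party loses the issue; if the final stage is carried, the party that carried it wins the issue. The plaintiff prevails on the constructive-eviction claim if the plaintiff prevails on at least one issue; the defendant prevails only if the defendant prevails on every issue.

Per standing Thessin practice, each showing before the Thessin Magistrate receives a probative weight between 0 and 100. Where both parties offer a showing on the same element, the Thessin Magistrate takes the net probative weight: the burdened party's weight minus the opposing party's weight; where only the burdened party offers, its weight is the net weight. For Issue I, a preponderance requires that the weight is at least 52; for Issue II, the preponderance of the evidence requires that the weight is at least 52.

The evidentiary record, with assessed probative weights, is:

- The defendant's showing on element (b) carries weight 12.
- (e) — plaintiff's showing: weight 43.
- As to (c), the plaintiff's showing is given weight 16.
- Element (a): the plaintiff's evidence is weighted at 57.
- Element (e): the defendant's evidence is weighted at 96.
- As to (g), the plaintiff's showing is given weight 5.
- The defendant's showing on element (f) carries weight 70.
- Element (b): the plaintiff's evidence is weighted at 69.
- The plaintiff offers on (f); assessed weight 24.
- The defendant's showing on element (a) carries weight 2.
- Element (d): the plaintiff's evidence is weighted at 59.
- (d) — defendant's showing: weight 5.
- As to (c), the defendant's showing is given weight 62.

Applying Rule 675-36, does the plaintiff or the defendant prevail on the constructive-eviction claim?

plaintiff

— Issue I —
Stage I.1 (plaintiff, a preponderance, weight is at least 52): (a) net 57−2=55 ≥ 52 — meets; (b) net 69−12=57 ≥ 52 — meets.
  The plaintiff carries Stage I.1; the defendant now bears the burden.
Stage I.2 (defendant, a preponderance, weight is at least 52): (c) net 62−16=46 < 52 — fails.
  Not every element is met, so the defendant fails to carry Stage I.2.
The analysis ends at Stage I.2; the plaintiff prevails on this issue.
— Issue II —
At Stage II.1 the plaintiff must meet the preponderance of the evidence (weight is at least 52): on (d) the weight is 59 less the opposing 5 gives net 54, ≥ 52, so (d) meets the standard.
  All elements met. The burden passes to the defendant.
At Stage II.2 the defendant must meet the preponderance of the evidence (weight is at least 52): on (e) the weight is 96 less the opposing 43 gives net 53, ≥ 52, so (e) meets the standard; on (f) the weight is 70 less the opposing 24 gives net 46, < 52, so (f) does not meet the standard.
  Not every element is met, so the defendant fails to carry Stage II.2.
So the plaintiff prevails on this issue.
Per-issue: Issue I → plaintiff; Issue II → plaintiff. The plaintiff must prevail on at least one issue; overall, the plaintiff prevails.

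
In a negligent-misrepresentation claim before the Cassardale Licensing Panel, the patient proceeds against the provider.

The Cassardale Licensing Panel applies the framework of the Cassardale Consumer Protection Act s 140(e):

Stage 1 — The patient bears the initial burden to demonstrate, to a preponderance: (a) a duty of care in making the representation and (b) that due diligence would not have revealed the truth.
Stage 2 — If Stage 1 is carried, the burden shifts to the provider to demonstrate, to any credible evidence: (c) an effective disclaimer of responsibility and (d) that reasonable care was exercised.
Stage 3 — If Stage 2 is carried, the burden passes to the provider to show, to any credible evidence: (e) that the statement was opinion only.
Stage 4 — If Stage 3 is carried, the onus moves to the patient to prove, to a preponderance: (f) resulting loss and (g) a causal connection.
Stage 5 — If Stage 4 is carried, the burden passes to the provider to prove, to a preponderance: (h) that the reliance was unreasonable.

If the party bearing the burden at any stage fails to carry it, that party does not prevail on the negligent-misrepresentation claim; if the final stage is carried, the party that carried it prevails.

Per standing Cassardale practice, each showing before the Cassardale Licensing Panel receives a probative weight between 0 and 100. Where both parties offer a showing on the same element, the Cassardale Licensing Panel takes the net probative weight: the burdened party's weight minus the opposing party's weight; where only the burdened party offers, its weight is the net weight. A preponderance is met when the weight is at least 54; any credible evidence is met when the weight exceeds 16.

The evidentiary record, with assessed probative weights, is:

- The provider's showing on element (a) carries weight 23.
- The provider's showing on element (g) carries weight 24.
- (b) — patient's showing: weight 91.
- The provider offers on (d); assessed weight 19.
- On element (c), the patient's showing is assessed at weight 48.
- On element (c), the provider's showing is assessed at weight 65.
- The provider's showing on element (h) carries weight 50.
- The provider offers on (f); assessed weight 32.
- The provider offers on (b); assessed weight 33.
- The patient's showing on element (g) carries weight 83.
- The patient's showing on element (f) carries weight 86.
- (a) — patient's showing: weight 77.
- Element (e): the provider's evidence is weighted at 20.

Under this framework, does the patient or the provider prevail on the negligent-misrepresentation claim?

patient

At Stage 1 the patient must meet a preponderance (weight is at least 54): on (a) the weight is 77 less the opposing 23 gives net 54, ≥ 54, so (a) meets the standard; on (b) the weight is 91 less the opposing 33 gives net 58, ≥ 54, so (b) meets the standard.
  Stage 1 is satisfied; the onus moves to the provider.
At Stage 2 the provider must meet any credible evidence (weight exceeds 16): on (c) the weight is 65 less the opposing 48 gives net 17, > 16, so (c) meets the standard; on (d) the weight is 19, which does exceed 16, so (d) meets the standard.
  Stage 2 is satisfied; the provider continues to bear the burden.
At Stage 3 the provider must meet any credible evidence (weight exceeds 16): on (e) the weight is 20, > 16, so (e) meets the standard.
  Stage 3 is satisfied; the onus moves to the patient.
At Stage 4 the patient must meet a preponderance (weight is at least 54): on (f) the weight is 86 less the opposing 32 gives net 54, which does reach 54, so (f) meets the standard; on (g) the weight is 83 less the opposing 24 gives net 59, which does reach 54, so (g) meets the standard.
  Stage 4 is satisfied; the onus moves to the provider.
At Stage 5 the provider must meet a preponderance (weight is at least 54): on (h) the weight is 50, which does not reach 54, so (h) does not meet the standard.
  The provider does not carry Stage 5.
The patient prevails.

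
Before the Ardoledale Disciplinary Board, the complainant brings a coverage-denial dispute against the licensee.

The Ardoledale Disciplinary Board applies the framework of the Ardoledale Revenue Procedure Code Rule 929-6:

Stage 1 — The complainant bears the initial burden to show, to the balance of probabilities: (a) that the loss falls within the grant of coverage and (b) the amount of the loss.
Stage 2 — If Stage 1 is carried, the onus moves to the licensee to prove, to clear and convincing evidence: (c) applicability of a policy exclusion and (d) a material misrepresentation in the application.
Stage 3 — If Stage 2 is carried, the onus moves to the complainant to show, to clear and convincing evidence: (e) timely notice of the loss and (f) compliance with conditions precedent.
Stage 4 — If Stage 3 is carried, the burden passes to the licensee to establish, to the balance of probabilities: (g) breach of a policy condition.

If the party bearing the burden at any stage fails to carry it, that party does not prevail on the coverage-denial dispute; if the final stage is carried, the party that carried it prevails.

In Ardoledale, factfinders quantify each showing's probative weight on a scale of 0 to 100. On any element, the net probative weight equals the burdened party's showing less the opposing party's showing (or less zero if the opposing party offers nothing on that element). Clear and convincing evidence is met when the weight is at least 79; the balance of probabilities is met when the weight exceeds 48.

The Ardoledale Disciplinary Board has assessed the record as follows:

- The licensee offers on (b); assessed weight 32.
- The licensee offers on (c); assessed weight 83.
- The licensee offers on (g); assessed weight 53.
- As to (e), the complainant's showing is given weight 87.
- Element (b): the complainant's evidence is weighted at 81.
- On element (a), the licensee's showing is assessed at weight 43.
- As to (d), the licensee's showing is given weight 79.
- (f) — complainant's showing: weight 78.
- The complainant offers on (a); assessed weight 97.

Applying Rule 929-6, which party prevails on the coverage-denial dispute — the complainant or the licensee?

At Stage 1 the complainant must meet the balance of probabilities (weight exceeds 48): on (a) the weight is 97 less the opposing 43 gives net 54, > 48, so (a) meets the standard; on (b) the weight is 81 less the opposing 32 gives net 49, which does exceed 48, so (b) meets the standard.
  The complainant carries Stage 1; the licensee now bears the burden.
At Stage 2 the licensee must meet clear and convincing evidence (weight is at least 79): on (c) the weight is 83, which does reach 79, so (c) meets the standard; on (d) the weight is 79, which does reach 79, so (d) meets the standard.
  The licensee carries Stage 2; the complainant now bears the burden.
At Stage 3 the complainant must meet clear and convincing evidence (weight is at least 79): on (e) the weight is 87, which does reach 79, so (e) meets the standard; on (f) the weight is 78, which does not reach 79, so (f) does not meet the standard.
  Not every element is met, so the complainant fails to carry Stage 3.
The analysis ends at Stage 3; the licensee prevails.

licensee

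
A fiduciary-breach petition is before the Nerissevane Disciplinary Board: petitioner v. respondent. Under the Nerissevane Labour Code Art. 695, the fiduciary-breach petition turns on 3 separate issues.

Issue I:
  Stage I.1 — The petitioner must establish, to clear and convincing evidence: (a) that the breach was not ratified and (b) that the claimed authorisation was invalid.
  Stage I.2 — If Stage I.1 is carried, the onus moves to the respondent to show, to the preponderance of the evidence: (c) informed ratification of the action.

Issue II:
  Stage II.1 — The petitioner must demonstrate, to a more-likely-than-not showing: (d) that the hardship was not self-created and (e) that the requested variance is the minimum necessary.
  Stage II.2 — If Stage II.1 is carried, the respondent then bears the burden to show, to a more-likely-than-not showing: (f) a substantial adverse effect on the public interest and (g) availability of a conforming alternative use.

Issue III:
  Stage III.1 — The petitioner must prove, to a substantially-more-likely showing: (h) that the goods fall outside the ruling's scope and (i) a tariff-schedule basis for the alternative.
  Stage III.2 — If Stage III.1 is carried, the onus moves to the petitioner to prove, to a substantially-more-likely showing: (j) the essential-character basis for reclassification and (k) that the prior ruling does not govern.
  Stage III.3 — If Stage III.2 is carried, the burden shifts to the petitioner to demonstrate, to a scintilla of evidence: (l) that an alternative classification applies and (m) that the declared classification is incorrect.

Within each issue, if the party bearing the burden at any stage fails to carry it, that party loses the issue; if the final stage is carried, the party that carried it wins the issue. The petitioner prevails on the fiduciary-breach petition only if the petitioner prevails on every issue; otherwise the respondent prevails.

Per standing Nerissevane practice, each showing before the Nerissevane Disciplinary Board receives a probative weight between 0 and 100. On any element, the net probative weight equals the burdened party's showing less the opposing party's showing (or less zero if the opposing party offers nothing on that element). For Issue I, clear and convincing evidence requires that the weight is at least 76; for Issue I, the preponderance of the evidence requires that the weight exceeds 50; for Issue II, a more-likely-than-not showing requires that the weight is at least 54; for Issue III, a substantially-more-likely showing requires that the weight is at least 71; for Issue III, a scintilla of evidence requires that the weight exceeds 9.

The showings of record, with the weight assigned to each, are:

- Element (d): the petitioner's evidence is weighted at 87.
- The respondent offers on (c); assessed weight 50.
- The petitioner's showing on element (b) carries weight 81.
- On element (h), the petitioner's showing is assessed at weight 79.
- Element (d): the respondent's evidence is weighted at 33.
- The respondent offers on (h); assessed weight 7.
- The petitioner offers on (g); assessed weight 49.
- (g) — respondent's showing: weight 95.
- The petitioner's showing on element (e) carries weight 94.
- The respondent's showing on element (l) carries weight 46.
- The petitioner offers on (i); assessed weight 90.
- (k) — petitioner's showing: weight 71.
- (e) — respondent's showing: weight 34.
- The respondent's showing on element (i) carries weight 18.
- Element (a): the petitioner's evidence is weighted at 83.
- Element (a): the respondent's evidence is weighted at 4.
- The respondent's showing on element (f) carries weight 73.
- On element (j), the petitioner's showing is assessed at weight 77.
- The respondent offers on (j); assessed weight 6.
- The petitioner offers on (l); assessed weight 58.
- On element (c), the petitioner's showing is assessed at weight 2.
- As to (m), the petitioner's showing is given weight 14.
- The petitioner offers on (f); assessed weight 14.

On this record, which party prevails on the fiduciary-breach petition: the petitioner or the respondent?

petitioner

— Issue I —
Stage I.1 (petitioner, clear and convincing evidence, weight is at least 76): (a) net 83−4=79 ≥ 76 — meets; (b) 81 ≥ 76 — meets.
  The petitioner carries Stage I.1; the respondent now bears the burden.
Stage I.2 (respondent, the preponderance of the evidence, weight exceeds 50): (c) net 50−2=48 ≤ 50 — fails.
  The respondent does not carry Stage I.2.
The petitioner prevails on this issue.
— Issue II —
At Stage II.1 the petitioner must meet a more-likely-than-not showing (weight is at least 54): on (d) the weight is 87 less the opposing 33 gives net 54, ≥ 54, so (d) meets the standard; on (e) the weight is 94 less the opposing 34 gives net 60, which does reach 54, so (e) meets the standard.
  Stage II.1 is satisfied; the onus moves to the respondent.
At Stage II.2 the respondent must meet a more-likely-than-not showing (weight is at least 54): on (f) the weight is 73 less the opposing 14 gives net 59, which does reach 54, so (f) meets the standard; on (g) the weight is 95 less the opposing 49 gives net 46, which does not reach 54, so (g) does not meet the standard.
  Stage II.2 not carried; the respondent fails its burden.
The petitioner prevails on this issue.
— Issue III —
Stage III.1 — burden on petitioner; standard: a substantially-more-likely showing (weight is at least 71).
    (h): 79 − 7 = 72 ≥ 71 [met]
    (i): 90 − 18 = 72 ≥ 71 [met]
  Stage III.1 carried; the burden remains with the petitioner.
Stage III.2 — burden on petitioner; standard: a substantially-more-likely showing (weight is at least 71).
    (j): 77 − 6 = 71 ≥ 71 [met]
    (k): 71 ≥ 71 [met]
  All elements met. The petitioner retains the burden for Stage III.3.
Stage III.3 — burden on petitioner; standard: a scintilla of evidence (weight exceeds 9).
    (l): 58 − 46 = 12 > 9 [met]
    (m): 14 > 9 [met]
  All elements met at the final stage.
All stages carried — the petitioner prevails on this issue.
Per-issue: Issue I → petitioner; Issue II → petitioner; Issue III → petitioner. The petitioner must prevail on every issue; overall, the petitioner prevails.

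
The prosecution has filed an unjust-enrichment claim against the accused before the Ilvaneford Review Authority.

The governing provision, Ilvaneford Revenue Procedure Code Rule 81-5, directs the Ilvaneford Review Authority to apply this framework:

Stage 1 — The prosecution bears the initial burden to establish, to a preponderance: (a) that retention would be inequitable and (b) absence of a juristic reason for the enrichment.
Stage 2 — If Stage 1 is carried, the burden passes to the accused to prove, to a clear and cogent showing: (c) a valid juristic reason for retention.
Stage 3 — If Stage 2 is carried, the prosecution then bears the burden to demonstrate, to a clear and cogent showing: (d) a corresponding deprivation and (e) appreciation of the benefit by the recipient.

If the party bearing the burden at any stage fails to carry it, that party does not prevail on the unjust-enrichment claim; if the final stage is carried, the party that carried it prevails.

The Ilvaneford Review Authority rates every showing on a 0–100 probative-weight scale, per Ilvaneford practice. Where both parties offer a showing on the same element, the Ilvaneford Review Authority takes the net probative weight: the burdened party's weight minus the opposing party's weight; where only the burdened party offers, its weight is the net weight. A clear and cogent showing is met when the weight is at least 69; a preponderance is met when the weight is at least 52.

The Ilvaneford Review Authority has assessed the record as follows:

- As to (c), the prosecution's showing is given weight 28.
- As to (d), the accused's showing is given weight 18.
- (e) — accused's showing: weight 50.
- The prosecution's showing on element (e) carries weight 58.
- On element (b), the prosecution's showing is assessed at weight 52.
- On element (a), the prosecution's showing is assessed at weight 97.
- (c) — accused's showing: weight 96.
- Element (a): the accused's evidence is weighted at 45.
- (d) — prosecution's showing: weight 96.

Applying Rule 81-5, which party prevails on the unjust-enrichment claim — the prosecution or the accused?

Stage 1 — burden on prosecution; standard: a preponderance (weight is at least 52).
    (a): 97 − 45 = 52 ≥ 52 [met]
    (b): 52 ≥ 52 [met]
  Stage 1 carried; the burden shifts to the accused.
Stage 2 — burden on accused; standard: a clear and cogent showing (weight is at least 69).
    (c): 96 − 28 = 68 < 69 [not met]
  The accused does not carry Stage 2.
The prosecution prevails.

prosecution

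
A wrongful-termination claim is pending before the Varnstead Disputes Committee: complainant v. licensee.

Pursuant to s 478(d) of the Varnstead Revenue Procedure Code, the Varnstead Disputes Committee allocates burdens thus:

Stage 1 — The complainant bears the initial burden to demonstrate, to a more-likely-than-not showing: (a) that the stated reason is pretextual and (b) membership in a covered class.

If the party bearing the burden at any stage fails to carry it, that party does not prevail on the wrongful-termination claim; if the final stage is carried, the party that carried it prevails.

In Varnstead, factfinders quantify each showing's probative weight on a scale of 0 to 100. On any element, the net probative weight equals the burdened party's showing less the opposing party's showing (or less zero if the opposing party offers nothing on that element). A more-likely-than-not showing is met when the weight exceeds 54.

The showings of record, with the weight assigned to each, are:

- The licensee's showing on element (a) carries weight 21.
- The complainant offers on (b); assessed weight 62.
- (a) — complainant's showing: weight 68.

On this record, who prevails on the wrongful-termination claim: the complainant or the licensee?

Stage 1 — burden on complainant; standard: a more-likely-than-not showing (weight exceeds 54).
    (a): 68 − 21 = 47 ≤ 54 [not met]
    (b): 62 > 54 [met]
  Stage 1 not carried; the complainant fails its burden.
The licensee prevails.

licensee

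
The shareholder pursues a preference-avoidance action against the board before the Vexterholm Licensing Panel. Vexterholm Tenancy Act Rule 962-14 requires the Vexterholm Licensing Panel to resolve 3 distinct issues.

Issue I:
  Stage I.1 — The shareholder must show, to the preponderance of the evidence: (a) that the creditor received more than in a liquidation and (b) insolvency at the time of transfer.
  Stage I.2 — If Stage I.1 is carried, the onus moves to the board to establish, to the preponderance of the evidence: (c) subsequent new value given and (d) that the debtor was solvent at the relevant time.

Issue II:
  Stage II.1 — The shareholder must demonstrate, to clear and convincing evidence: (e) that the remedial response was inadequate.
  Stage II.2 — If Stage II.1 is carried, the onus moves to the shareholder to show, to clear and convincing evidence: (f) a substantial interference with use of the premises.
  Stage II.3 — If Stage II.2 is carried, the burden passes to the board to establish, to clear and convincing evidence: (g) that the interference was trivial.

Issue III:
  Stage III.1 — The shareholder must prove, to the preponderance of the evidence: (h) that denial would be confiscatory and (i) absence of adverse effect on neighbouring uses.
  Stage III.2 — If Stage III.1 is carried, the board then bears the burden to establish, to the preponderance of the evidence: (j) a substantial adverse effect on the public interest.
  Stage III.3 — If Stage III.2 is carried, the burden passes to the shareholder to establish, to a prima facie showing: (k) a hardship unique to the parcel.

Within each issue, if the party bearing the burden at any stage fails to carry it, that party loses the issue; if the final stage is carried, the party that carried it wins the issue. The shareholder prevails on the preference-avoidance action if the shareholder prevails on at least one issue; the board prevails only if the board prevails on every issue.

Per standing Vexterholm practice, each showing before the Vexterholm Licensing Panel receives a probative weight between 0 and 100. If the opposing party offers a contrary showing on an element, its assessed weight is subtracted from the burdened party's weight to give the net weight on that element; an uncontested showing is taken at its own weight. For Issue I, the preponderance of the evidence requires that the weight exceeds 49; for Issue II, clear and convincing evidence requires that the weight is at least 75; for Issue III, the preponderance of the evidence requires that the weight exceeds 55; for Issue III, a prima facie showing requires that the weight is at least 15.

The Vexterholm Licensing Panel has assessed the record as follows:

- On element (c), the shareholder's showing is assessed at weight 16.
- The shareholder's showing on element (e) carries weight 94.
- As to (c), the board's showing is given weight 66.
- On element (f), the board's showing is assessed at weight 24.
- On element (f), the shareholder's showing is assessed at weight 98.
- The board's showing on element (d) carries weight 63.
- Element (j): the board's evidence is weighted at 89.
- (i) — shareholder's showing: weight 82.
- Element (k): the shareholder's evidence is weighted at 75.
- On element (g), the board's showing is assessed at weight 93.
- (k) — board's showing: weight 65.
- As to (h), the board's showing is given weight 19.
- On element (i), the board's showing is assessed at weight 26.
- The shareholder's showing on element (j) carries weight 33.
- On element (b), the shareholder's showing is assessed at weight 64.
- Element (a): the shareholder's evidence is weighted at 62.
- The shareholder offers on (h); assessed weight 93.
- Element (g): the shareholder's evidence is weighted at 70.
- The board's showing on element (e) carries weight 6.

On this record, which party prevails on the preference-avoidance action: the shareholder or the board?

board

— Issue I —
Stage I.1 — burden on shareholder; standard: the preponderance of the evidence (weight exceeds 49).
    (a): 62 > 49 [met]
    (b): 64 > 49 [met]
  The shareholder carries Stage I.1; the board now bears the burden.
Stage I.2 — burden on board; standard: the preponderance of the evidence (weight exceeds 49).
    (c): 66 − 16 = 50 > 49 [met]
    (d): 63 > 49 [met]
  All elements met at the final stage.
With every stage satisfied, the board prevails on this issue.
— Issue II —
At Stage II.1 the shareholder must meet clear and convincing evidence (weight is at least 75): on (e) the weight is 94 less the opposing 6 gives net 88, which does reach 75, so (e) meets the standard.
  Stage II.1 is satisfied; the shareholder continues to bear the burden.
At Stage II.2 the shareholder must meet clear and convincing evidence (weight is at least 75): on (f) the weight is 98 less the opposing 24 gives net 74, < 75, so (f) does not meet the standard.
  Not every element is met, so the shareholder fails to carry Stage II.2.
The analysis ends at Stage II.2; the board prevails on this issue.
— Issue III —
At Stage III.1 the shareholder must meet the preponderance of the evidence (weight exceeds 55): on (h) the weight is 93 less the opposing 19 gives net 74, > 55, so (h) meets the standard; on (i) the weight is 82 less the opposing 26 gives net 56, > 55, so (i) meets the standard.
  Stage III.1 is satisfied; the onus moves to the board.
At Stage III.2 the board must meet the preponderance of the evidence (weight exceeds 55): on (j) the weight is 89 less the opposing 33 gives net 56, > 55, so (j) meets the standard.
  Stage III.2 carried; the burden shifts to the shareholder.
At Stage III.3 the shareholder must meet a prima facie showing (weight is at least 15): on (k) the weight is 75 less the opposing 65 gives net 10, < 15, so (k) does not meet the standard.
  The shareholder does not carry Stage III.3.
The board prevails on this issue.
Per-issue: Issue I → board; Issue II → board; Issue III → board. The shareholder must prevail on at least one issue; overall, the board prevails.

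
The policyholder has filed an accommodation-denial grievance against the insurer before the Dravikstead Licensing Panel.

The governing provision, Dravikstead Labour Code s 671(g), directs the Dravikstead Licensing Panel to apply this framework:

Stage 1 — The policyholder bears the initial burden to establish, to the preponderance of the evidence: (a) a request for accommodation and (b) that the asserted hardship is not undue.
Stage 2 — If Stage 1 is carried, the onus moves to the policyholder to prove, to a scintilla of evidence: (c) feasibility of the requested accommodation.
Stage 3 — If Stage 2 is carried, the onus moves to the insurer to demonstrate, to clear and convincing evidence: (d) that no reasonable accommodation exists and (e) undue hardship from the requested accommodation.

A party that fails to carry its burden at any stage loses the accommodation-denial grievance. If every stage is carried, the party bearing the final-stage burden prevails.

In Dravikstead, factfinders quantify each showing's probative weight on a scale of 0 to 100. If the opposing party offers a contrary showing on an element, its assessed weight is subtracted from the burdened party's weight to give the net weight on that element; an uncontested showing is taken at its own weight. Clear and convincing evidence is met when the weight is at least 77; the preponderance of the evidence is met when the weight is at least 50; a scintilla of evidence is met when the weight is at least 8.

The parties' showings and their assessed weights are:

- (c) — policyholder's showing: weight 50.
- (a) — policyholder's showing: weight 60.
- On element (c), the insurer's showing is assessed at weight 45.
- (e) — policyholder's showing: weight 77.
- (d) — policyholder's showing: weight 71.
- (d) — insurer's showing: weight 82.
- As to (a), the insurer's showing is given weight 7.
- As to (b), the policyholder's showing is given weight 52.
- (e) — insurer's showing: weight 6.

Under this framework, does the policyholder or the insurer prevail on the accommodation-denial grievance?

insurer

At Stage 1 the policyholder must meet the preponderance of the evidence (weight is at least 50): on (a) the weight is 60 less the opposing 7 gives net 53, which does reach 50, so (a) meets the standard; on (b) the weight is 52, ≥ 50, so (b) meets the standard.
  Stage 1 carried; the burden remains with the policyholder.
At Stage 2 the policyholder must meet a scintilla of evidence (weight is at least 8): on (c) the weight is 50 less the opposing 45 gives net 5, which does not reach 8, so (c) does not meet the standard.
  The policyholder does not carry Stage 2.
So the insurer prevails.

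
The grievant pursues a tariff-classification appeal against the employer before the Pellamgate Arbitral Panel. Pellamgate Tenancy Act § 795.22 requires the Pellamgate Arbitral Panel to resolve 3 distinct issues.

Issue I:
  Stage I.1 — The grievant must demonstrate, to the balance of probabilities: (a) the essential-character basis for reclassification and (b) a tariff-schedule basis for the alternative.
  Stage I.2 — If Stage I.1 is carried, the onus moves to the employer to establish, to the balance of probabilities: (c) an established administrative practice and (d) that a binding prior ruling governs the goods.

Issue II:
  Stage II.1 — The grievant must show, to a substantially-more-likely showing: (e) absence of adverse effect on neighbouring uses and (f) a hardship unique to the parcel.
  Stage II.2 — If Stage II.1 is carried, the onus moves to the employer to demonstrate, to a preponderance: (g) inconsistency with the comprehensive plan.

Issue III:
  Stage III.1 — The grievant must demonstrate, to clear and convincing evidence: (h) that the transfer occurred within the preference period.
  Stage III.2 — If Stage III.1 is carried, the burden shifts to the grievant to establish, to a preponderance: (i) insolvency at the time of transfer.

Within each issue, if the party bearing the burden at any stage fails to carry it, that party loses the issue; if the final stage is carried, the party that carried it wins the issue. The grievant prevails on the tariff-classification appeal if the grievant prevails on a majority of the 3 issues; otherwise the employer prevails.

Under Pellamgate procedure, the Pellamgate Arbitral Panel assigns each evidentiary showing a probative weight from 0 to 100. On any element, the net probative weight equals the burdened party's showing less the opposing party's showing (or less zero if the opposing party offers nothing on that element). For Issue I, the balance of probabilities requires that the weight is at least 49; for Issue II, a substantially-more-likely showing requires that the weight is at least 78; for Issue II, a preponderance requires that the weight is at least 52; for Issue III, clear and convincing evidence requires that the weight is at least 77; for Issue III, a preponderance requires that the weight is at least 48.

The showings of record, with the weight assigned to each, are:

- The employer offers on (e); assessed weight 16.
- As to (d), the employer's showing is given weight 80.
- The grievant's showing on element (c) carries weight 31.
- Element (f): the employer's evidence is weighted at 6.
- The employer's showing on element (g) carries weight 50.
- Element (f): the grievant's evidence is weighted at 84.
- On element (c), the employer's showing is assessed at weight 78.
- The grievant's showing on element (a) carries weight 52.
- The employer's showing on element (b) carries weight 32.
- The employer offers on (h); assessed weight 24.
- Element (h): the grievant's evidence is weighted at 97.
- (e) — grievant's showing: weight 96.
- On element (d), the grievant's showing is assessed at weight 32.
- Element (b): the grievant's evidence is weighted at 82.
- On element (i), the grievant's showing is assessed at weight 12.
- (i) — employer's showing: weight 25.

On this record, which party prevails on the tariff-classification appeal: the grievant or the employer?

grievant

— Issue I —
At Stage I.1 the grievant must meet the balance of probabilities (weight is at least 49): on (a) the weight is 52, which does reach 49, so (a) meets the standard; on (b) the weight is 82 less the opposing 32 gives net 50, ≥ 49, so (b) meets the standard.
  The grievant carries Stage I.1; the employer now bears the burden.
At Stage I.2 the employer must meet the balance of probabilities (weight is at least 49): on (c) the weight is 78 less the opposing 31 gives net 47, < 49, so (c) does not meet the standard; on (d) the weight is 80 less the opposing 32 gives net 48, < 49, so (d) does not meet the standard.
  Not every element is met, so the employer fails to carry Stage I.2.
The analysis ends at Stage I.2; the grievant prevails on this issue.
— Issue II —
At Stage II.1 the grievant must meet a substantially-more-likely showing (weight is at least 78): on (e) the weight is 96 less the opposing 16 gives net 80, which does reach 78, so (e) meets the standard; on (f) the weight is 84 less the opposing 6 gives net 78, ≥ 78, so (f) meets the standard.
  The grievant carries Stage II.1; the employer now bears the burden.
At Stage II.2 the employer must meet a preponderance (weight is at least 52): on (g) the weight is 50, which does not reach 52, so (g) does not meet the standard.
  Not every element is met, so the employer fails to carry Stage II.2.
So the grievant prevails on this issue.
— Issue III —
At Stage III.1 the grievant must meet clear and convincing evidence (weight is at least 77): on (h) the weight is 97 less the opposing 24 gives net 73, which does not reach 77, so (h) does not meet the standard.
  Not every element is met, so the grievant fails to carry Stage III.1.
The analysis ends at Stage III.1; the employer prevails on this issue.
Per-issue: Issue I → grievant; Issue II → grievant; Issue III → employer. The grievant must prevail on a majority of issues; overall, the grievant prevails.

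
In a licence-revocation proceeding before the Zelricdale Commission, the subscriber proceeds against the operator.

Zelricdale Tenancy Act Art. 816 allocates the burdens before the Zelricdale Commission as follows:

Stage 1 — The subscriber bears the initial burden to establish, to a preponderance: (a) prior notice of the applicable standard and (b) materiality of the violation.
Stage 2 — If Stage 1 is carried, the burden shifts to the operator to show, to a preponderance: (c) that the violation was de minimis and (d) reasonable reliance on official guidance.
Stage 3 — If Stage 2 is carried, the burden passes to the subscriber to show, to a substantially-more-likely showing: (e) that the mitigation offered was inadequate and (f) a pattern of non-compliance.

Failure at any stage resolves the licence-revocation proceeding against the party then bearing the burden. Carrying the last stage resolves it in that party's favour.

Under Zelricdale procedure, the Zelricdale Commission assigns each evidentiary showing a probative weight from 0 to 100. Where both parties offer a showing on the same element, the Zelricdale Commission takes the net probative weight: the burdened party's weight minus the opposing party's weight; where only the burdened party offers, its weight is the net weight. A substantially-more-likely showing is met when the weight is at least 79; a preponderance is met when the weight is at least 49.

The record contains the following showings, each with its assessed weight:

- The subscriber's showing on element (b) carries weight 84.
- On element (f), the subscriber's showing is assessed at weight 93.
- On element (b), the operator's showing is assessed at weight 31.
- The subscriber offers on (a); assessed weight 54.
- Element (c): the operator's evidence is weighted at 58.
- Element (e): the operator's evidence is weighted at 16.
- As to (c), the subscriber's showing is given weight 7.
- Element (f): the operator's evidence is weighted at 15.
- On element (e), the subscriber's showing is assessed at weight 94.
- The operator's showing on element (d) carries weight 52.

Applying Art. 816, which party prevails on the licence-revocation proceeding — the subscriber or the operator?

operator

Stage 1 — burden on subscriber; standard: a preponderance (weight is at least 49).
    (a): 54 ≥ 49 [met]
    (b): 84 − 31 = 53 ≥ 49 [met]
  The subscriber carries Stage 1; the operator now bears the burden.
Stage 2 — burden on operator; standard: a preponderance (weight is at least 49).
    (c): 58 − 7 = 51 ≥ 49 [met]
    (d): 52 ≥ 49 [met]
  Stage 2 carried; the burden shifts to the subscriber.
Stage 3 — burden on subscriber; standard: a substantially-more-likely showing (weight is at least 79).
    (e): 94 − 16 = 78 < 79 [not met]
    (f): 93 − 15 = 78 < 79 [not met]
  Not every element is met, so the subscriber fails to carry Stage 3.
The operator prevails.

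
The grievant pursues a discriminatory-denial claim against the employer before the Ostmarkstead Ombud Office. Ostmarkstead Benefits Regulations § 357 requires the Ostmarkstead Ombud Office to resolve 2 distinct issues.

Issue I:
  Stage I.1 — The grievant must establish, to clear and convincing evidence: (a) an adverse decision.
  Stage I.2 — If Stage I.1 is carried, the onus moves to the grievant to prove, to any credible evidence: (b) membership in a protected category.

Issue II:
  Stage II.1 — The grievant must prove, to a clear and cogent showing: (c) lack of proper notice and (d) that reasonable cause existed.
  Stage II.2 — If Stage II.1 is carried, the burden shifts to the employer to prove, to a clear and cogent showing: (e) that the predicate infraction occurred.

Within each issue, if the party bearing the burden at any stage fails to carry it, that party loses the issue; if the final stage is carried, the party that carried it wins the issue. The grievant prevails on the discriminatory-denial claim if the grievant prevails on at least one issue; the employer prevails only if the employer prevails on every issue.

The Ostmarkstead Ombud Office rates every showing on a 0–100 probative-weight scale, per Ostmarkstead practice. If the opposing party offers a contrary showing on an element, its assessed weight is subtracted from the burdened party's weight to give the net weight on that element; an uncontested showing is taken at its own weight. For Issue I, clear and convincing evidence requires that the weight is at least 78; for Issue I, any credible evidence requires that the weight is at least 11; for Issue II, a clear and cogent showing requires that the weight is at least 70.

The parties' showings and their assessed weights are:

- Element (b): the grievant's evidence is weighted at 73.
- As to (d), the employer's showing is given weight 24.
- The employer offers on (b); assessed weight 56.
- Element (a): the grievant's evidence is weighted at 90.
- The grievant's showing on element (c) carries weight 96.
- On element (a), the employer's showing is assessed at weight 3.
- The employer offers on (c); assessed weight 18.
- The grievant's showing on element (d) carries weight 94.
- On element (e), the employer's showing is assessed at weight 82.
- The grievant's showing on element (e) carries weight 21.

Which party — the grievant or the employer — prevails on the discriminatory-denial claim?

grievant

— Issue I —
At Stage I.1 the grievant must meet clear and convincing evidence (weight is at least 78): on (a) the weight is 90 less the opposing 3 gives net 87, which does reach 78, so (a) meets the standard.
  Stage I.1 is satisfied; the grievant continues to bear the burden.
At Stage I.2 the grievant must meet any credible evidence (weight is at least 11): on (b) the weight is 73 less the opposing 56 gives net 17, ≥ 11, so (b) meets the standard.
  Stage I.2 carried; the final stage is satisfied.
Every stage carried; the grievant prevails on this issue.
— Issue II —
Stage II.1 (grievant, a clear and cogent showing, weight is at least 70): (c) net 96−18=78 ≥ 70 — meets; (d) net 94−24=70 ≥ 70 — meets.
  Stage II.1 is satisfied; the onus moves to the employer.
Stage II.2 (employer, a clear and cogent showing, weight is at least 70): (e) net 82−21=61 < 70 — fails.
  Stage II.2 not carried; the employer fails its burden.
The analysis ends at Stage II.2; the grievant prevails on this issue.
Per-issue: Issue I → grievant; Issue II → grievant. The grievant must prevail on at least one issue; overall, the grievant prevails.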